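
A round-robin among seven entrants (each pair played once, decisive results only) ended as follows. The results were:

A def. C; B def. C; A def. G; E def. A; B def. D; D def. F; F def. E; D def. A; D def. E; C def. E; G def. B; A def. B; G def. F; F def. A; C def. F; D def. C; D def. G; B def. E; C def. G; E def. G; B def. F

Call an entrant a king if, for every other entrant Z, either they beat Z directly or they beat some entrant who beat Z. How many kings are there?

4

A reaches everyone (king).
B reaches everyone (king).
C cannot reach D in two steps.
D reaches everyone (king).
E cannot reach D in two steps.
F cannot reach D in two steps.
G reaches everyone (king).
Kings: A, B, D, G — 4.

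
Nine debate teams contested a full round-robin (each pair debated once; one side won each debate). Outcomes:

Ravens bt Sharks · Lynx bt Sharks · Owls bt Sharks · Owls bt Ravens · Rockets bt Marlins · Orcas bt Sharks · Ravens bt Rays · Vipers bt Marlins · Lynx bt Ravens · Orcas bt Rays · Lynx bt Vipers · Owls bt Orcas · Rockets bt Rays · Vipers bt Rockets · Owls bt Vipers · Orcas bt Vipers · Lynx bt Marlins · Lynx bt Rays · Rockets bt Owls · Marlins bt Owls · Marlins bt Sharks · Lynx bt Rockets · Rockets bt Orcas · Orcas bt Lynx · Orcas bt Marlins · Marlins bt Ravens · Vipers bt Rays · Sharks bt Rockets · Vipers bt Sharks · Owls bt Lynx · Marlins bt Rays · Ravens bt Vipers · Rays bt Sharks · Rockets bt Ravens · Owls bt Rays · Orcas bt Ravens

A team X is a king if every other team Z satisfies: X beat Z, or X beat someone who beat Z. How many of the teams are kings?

Owls reaches everyone (king).
Rockets reaches everyone (king).
Rays cannot reach Owls, Ravens, Vipers, Marlins, Lynx, Orcas in two steps.
Ravens cannot reach Owls, Lynx, Orcas in two steps.
Vipers cannot reach Lynx in two steps.
Marlins reaches everyone (king).
Lynx reaches everyone (king).
Orcas reaches everyone (king).
Sharks cannot reach Vipers, Lynx in two steps.
Kings: Owls, Rockets, Marlins, Lynx, Orcas — 5.

5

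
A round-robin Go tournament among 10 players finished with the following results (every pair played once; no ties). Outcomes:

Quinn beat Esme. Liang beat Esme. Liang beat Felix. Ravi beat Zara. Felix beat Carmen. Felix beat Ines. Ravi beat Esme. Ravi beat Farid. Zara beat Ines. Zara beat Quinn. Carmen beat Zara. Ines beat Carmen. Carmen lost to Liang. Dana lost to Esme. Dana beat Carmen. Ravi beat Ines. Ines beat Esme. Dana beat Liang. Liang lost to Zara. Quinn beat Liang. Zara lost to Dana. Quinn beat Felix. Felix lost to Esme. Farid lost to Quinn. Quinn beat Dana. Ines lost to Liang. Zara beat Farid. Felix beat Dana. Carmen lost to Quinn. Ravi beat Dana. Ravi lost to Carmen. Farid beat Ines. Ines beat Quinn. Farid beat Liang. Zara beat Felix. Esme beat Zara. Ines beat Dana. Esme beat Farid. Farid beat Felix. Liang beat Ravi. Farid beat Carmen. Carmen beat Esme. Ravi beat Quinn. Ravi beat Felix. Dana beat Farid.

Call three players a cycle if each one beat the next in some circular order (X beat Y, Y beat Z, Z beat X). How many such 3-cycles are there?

34

Win totals: Ines 4, Esme 4, Ravi 7, Liang 5, Dana 4, Quinn 6, Farid 4, Felix 3, Carmen 3, Zara 5.
A player with w wins dominates both others in C(w,2) triples; summing gives 6 + 6 + 21 + 10 + 6 + 15 + 6 + 3 + 3 + 10 = 86 transitive triples.
Total triples C(10,3) = 120, so cyclic triples = 120 − 86 = 34.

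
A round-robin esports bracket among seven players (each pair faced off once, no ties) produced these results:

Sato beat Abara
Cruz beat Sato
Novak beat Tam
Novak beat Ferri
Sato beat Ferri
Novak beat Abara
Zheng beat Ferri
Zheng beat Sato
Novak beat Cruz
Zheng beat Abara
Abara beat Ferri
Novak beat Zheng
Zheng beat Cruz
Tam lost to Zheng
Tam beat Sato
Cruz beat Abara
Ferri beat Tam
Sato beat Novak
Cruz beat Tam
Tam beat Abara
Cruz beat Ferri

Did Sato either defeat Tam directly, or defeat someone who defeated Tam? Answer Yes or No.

Sato did not beat Tam directly.
Sato beat Novak, Abara, Ferri. Of those, Novak beat Tam.

Yes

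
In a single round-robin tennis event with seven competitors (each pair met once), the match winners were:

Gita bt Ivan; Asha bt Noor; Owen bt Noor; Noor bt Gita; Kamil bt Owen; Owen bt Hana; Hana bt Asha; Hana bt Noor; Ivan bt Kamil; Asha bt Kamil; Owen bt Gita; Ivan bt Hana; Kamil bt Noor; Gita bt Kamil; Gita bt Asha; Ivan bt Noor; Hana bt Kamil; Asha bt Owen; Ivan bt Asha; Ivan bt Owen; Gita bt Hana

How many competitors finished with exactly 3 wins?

Win totals: Asha 3, Owen 3, Hana 3, Kamil 2, Ivan 5, Gita 4, Noor 1.
Exactly 3: Asha, Owen, Hana — 3 competitors.

3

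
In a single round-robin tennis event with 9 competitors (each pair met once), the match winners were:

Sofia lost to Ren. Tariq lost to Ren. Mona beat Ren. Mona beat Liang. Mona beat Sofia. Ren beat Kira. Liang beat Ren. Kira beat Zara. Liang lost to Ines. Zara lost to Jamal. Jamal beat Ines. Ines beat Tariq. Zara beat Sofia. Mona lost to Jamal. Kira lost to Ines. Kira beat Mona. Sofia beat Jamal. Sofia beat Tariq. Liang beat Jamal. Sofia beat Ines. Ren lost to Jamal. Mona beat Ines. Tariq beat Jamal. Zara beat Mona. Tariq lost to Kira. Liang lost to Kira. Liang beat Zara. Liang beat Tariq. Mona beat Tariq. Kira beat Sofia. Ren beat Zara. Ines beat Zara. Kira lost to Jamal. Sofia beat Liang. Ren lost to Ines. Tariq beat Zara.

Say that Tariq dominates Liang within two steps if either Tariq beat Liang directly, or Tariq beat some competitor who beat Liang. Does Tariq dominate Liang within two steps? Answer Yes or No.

Tariq did not beat Liang directly.
Tariq beat Jamal, Zara, but each of them lost to Liang. No two-step path.

No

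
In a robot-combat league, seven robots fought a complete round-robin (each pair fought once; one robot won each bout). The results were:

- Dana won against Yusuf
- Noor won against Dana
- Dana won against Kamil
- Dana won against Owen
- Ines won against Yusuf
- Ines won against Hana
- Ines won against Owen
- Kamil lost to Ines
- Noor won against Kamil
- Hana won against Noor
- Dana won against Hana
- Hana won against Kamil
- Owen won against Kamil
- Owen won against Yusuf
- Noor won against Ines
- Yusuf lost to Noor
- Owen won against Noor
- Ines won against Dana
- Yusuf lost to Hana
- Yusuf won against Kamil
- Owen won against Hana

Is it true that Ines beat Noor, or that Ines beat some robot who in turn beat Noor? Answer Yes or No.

Yes

Ines did not beat Noor directly.
Ines beat Hana, Owen, Dana, Yusuf, Kamil. Of those, Hana beat Noor.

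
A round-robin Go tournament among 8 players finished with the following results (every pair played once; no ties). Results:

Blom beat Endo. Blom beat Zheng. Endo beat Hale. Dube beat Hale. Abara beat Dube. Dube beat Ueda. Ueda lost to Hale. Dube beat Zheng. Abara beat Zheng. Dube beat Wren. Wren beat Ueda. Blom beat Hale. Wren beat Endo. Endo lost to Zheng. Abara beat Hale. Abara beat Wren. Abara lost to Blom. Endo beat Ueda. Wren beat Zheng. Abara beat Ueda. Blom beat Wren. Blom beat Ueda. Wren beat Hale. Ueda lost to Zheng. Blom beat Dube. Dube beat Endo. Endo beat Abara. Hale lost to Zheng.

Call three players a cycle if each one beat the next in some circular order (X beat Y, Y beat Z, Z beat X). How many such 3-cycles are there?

3

Win totals: Endo 3, Abara 5, Hale 1, Blom 7, Zheng 3, Wren 4, Ueda 0, Dube 5.
A player with w wins dominates both others in C(w,2) triples; summing gives 3 + 10 + 0 + 21 + 3 + 6 + 0 + 10 = 53 transitive triples.
Total triples C(8,3) = 56, so cyclic triples = 56 − 53 = 3.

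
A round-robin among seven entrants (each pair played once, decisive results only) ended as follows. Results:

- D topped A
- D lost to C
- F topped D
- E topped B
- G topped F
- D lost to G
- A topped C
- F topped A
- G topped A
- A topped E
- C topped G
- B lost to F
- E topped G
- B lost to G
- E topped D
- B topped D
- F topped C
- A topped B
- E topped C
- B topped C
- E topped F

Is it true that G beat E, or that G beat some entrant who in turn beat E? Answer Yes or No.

G did not beat E directly.
G beat A, B, D, F. Of those, A beat E.

Yes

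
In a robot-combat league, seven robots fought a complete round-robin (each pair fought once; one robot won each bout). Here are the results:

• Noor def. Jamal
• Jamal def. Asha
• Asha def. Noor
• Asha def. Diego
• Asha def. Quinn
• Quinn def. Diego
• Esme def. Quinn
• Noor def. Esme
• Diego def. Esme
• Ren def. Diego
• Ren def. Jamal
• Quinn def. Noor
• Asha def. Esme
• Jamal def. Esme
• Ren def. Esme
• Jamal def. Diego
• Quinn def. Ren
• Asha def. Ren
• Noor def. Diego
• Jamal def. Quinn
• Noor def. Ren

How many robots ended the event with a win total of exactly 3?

Win totals: Quinn 3, Esme 1, Ren 3, Asha 5, Noor 4, Diego 1, Jamal 4.
Exactly 3: Quinn, Ren — 2 robots.

2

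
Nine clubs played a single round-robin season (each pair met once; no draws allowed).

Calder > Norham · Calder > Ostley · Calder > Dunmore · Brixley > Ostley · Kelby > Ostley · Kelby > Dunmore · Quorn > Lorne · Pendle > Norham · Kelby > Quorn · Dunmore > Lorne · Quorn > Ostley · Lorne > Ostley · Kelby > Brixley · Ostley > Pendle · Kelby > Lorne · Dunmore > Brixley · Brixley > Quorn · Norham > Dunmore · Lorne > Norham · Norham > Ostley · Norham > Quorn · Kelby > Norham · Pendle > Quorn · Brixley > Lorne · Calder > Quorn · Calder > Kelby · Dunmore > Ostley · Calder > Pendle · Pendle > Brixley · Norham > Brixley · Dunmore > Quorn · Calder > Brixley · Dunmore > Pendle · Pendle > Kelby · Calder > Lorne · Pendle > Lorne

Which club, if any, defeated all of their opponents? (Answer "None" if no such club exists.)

Calder

Calder has 8 wins out of 8 opponents — a perfect record.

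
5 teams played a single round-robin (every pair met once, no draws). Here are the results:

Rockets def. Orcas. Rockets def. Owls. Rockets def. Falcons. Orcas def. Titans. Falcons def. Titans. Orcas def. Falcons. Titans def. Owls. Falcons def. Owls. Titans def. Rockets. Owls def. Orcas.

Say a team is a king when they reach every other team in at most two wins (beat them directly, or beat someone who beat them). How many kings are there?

Rockets reaches everyone (king).
Owls cannot reach Rockets in two steps.
Orcas reaches everyone (king).
Falcons reaches everyone (king).
Titans reaches everyone (king).
Kings: Rockets, Orcas, Falcons, Titans — 4.

4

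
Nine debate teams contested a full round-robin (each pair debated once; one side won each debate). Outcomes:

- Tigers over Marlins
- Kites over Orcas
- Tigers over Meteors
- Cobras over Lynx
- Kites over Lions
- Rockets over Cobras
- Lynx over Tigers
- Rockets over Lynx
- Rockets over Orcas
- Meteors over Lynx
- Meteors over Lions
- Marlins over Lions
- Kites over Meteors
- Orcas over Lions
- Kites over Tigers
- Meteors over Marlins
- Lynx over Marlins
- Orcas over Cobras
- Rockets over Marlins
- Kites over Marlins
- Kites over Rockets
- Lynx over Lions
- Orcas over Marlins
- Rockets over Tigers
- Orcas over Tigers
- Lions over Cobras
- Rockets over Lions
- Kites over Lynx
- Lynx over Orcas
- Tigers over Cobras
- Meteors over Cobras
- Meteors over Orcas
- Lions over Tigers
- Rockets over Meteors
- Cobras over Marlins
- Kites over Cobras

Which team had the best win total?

Win totals: Tigers 3, Meteors 5, Rockets 7, Lynx 4, Cobras 2, Kites 8, Marlins 1, Orcas 4, Lions 2.
Kites leads with 8 wins (next highest: 7).

Kites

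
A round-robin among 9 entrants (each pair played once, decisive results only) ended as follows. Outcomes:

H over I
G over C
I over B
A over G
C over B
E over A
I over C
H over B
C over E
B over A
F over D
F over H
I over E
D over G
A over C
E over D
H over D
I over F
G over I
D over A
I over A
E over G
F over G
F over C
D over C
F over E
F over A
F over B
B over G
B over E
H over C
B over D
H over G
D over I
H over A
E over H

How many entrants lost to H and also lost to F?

H beat: A, B, C, D, G, I.
F beat: A, B, C, D, E, G, H.
Both beat: A, B, C, D, G — 5.

5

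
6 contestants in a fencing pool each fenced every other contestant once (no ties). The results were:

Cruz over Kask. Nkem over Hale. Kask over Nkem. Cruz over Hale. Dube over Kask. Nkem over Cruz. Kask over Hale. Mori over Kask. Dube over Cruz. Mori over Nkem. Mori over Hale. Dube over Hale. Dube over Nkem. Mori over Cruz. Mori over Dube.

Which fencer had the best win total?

Win totals: Nkem 2, Kask 2, Mori 5, Hale 0, Cruz 2, Dube 4.
Mori leads with 5 wins (next highest: 4).

Mori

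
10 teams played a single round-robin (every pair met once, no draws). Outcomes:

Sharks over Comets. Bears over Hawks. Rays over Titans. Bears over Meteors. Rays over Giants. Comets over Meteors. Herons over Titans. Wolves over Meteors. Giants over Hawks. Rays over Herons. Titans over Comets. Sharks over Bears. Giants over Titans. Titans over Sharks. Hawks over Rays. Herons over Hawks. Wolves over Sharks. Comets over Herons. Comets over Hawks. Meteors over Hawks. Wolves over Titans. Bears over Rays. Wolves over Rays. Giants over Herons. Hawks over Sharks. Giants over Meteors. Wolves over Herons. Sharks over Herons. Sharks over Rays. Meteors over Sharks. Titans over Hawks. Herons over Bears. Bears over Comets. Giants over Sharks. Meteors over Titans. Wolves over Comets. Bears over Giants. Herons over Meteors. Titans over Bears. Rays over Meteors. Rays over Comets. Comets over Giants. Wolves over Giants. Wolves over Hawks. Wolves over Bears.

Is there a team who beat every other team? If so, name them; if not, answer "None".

Wolves has 9 wins out of 9 opponents — a perfect record.

Wolves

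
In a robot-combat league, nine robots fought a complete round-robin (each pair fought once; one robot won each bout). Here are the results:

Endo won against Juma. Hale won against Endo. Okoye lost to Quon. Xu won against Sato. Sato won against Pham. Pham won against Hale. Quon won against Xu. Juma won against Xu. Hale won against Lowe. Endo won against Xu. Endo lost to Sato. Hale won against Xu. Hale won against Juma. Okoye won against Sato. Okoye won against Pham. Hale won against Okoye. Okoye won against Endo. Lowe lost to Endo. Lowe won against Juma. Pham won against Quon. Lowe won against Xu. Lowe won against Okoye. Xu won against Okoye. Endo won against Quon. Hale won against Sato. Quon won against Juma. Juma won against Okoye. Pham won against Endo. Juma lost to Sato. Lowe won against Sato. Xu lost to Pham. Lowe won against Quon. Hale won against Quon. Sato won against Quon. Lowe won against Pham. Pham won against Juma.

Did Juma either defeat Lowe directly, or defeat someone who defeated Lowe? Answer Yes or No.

No

Juma did not beat Lowe directly.
Juma beat Okoye, Xu, but each of them lost to Lowe. No two-step path.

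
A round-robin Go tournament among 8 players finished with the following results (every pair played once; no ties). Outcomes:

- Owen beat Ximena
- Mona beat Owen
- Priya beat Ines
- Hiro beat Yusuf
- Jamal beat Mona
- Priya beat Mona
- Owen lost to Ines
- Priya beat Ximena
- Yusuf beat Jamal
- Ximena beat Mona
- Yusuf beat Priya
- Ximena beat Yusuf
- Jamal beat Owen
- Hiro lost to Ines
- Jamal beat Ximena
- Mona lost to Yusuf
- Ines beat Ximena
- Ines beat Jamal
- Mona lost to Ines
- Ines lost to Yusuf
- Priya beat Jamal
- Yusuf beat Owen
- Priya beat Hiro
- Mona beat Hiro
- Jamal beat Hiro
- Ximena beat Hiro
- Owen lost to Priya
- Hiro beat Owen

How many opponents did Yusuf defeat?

Yusuf's results: beat Ines, Mona, Owen, Jamal, Priya; lost to Ximena, Hiro.
That is 5 wins.

5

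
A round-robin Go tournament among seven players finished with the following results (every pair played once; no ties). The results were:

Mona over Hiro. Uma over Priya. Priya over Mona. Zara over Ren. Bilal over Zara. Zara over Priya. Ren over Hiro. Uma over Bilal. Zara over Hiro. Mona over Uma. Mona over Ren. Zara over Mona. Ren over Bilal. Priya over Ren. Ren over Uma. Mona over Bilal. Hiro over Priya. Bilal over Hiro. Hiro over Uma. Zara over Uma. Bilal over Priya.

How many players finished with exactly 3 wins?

Win totals: Ren 3, Hiro 2, Zara 5, Mona 4, Priya 2, Bilal 3, Uma 2.
Exactly 3: Ren, Bilal — 2 players.

2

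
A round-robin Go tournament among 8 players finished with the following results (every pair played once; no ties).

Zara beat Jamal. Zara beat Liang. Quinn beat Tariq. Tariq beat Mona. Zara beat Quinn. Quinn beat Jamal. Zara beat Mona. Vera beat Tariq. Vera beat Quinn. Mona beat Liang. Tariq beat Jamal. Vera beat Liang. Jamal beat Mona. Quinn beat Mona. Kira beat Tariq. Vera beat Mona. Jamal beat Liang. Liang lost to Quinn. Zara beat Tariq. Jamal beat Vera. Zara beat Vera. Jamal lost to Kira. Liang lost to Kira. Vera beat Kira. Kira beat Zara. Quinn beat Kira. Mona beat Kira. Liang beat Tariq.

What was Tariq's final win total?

2

Tariq's results: beat Jamal, Mona; lost to Liang, Quinn, Vera, Kira, Zara.
That is 2 wins.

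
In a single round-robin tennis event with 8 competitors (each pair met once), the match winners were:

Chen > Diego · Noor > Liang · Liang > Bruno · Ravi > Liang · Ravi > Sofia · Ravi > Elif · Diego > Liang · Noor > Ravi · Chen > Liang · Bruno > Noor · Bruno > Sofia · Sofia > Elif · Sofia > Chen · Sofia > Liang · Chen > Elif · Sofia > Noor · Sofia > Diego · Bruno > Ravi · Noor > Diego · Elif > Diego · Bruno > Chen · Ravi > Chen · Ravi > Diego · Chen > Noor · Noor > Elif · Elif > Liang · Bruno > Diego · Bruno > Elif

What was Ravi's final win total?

5

Ravi's results: beat Elif, Liang, Diego, Sofia, Chen; lost to Bruno, Noor.
That is 5 wins.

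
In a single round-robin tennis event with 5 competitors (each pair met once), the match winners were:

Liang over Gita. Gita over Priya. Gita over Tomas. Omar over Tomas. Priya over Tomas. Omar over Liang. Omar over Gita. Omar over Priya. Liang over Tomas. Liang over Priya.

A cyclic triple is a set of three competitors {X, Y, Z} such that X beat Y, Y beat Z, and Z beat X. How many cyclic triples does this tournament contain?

Of the C(5,3) = 10 triples, the cyclic ones are: none.
That is 0.

0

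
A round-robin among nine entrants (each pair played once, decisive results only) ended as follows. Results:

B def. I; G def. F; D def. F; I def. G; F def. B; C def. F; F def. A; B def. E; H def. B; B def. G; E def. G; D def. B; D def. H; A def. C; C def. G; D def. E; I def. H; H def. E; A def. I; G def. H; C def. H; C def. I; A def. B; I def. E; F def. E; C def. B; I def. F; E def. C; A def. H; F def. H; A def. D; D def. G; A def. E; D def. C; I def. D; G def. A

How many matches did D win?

D's results: beat B, C, E, F, G, H; lost to A, I.
That is 6 wins.

6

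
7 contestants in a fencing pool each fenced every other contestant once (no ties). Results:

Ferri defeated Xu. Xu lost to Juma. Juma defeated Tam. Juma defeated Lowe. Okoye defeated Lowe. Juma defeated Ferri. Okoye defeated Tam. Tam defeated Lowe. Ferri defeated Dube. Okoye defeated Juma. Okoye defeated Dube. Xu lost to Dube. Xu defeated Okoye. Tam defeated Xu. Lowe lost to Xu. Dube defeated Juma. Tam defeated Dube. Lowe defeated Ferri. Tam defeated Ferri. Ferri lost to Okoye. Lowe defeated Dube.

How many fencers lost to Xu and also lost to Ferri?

Xu beat: Lowe, Okoye.
Ferri beat: Xu, Dube.
No one was beaten by both.

0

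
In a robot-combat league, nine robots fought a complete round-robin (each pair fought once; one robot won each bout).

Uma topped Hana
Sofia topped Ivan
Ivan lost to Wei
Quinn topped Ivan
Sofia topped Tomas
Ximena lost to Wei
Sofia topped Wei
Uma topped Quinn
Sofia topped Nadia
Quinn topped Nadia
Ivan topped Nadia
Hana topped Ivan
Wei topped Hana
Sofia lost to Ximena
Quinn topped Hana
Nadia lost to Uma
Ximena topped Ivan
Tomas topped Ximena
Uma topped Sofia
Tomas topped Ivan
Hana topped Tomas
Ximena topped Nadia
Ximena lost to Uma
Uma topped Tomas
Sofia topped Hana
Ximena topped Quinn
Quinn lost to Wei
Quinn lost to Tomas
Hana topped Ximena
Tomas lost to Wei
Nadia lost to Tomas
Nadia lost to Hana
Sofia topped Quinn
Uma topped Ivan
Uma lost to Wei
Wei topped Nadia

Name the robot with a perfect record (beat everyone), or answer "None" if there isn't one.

Highest win total is Wei with 7 (out of 8 possible).
Wei lost to Sofia, so no robot went undefeated.

None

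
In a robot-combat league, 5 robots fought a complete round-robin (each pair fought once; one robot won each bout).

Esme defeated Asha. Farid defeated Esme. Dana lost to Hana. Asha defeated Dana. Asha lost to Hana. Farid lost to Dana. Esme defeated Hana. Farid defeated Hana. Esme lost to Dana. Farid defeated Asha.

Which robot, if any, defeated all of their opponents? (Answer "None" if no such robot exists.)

Highest win total is Farid with 3 (out of 4 possible).
Farid lost to Dana, so no robot went undefeated.

None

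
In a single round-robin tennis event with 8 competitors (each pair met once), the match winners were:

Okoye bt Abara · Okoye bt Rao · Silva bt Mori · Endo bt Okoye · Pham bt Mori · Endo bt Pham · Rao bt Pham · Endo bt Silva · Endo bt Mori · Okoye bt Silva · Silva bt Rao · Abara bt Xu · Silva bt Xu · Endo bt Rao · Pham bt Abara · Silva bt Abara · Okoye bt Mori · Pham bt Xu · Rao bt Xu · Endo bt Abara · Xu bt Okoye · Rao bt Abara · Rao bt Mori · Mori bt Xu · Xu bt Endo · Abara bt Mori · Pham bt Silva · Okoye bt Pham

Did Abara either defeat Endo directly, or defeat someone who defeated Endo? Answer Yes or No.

Abara did not beat Endo directly.
Abara beat Mori, Xu. Of those, Xu beat Endo.

Yes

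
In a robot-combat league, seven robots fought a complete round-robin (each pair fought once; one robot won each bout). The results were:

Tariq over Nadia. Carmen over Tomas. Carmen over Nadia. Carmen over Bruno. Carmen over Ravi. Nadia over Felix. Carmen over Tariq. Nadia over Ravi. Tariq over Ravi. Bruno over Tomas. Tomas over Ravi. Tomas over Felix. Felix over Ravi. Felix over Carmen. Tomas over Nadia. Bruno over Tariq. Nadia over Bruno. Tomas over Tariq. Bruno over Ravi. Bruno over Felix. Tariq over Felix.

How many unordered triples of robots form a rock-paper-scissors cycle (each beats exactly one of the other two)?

6

Win totals: Ravi 0, Nadia 3, Tariq 3, Carmen 5, Tomas 4, Felix 2, Bruno 4.
A robot with w wins dominates both others in C(w,2) triples; summing gives 0 + 3 + 3 + 10 + 6 + 1 + 6 = 29 transitive triples.
Total triples C(7,3) = 35, so cyclic triples = 35 − 29 = 6.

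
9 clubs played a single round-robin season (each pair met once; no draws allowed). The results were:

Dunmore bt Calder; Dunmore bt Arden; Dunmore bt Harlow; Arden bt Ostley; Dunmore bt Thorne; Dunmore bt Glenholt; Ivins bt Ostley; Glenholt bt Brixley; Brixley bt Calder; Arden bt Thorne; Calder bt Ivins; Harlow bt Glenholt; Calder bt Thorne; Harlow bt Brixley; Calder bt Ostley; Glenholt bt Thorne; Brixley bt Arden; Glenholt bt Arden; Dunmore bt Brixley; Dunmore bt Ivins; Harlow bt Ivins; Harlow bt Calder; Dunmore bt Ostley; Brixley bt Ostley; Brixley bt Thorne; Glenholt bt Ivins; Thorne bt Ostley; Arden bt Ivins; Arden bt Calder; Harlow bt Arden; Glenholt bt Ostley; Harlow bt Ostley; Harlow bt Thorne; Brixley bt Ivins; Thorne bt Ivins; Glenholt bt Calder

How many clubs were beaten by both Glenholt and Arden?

4

Glenholt beat: Brixley, Thorne, Ivins, Arden, Calder, Ostley.
Arden beat: Thorne, Ivins, Calder, Ostley.
Both beat: Thorne, Ivins, Calder, Ostley — 4.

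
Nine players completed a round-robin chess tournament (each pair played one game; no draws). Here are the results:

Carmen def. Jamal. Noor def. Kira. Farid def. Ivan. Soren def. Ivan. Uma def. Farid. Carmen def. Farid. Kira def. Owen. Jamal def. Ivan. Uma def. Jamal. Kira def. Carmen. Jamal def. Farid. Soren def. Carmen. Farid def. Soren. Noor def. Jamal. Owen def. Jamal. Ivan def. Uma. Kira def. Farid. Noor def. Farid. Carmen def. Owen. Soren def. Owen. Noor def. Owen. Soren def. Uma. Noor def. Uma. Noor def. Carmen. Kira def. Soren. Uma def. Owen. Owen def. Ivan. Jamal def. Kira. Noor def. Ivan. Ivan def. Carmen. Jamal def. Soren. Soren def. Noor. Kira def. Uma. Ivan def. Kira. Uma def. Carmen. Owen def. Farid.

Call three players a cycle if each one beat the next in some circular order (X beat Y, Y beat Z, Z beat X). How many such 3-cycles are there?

21

Win totals: Farid 2, Owen 3, Ivan 3, Soren 5, Noor 7, Jamal 4, Carmen 3, Uma 4, Kira 5.
A player with w wins dominates both others in C(w,2) triples; summing gives 1 + 3 + 3 + 10 + 21 + 6 + 3 + 6 + 10 = 63 transitive triples.
Total triples C(9,3) = 84, so cyclic triples = 84 − 63 = 21.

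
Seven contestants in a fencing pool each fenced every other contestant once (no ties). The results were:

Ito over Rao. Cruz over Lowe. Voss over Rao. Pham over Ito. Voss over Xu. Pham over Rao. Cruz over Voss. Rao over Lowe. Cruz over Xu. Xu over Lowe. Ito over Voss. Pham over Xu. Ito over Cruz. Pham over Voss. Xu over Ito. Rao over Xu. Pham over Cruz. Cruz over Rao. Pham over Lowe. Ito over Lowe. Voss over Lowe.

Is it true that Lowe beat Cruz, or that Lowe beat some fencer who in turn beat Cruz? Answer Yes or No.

Lowe did not beat Cruz directly.
Lowe beat no one, so there is no intermediate fencer.

No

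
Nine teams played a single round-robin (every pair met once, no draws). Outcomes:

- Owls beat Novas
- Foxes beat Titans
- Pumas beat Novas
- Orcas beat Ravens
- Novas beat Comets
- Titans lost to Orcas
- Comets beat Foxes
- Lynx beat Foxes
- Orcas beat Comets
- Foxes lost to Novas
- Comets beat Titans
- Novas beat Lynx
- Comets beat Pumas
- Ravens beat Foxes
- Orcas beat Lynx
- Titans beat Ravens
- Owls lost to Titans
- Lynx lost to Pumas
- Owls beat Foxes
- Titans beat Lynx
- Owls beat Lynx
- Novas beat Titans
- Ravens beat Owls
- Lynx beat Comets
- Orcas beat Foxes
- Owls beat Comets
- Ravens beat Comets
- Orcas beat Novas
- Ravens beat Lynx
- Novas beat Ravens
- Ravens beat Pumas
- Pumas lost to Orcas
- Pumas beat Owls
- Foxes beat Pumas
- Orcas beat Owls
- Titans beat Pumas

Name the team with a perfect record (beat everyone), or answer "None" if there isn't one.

Orcas

Orcas has 8 wins out of 8 opponents — a perfect record.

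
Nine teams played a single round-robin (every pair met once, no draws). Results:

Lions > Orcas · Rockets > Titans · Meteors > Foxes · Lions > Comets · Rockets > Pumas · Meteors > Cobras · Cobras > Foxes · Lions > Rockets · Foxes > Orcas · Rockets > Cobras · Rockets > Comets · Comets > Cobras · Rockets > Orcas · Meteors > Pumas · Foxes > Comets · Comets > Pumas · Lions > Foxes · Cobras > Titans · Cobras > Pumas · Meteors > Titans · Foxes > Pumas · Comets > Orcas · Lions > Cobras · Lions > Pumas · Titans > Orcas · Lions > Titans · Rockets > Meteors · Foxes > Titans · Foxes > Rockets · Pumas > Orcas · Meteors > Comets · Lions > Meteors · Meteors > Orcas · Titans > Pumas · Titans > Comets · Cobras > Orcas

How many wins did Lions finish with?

8

Lions' results: beat Comets, Titans, Rockets, Cobras, Pumas, Foxes, Meteors, Orcas; lost to no one.
That is 8 wins.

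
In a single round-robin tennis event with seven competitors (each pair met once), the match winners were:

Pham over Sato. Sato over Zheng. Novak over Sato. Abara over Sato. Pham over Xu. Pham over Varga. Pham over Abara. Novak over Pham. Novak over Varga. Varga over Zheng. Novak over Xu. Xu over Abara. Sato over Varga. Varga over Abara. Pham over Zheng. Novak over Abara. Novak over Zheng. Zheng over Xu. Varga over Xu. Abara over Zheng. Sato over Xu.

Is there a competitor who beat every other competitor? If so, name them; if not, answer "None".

Novak

Novak has 6 wins out of 6 opponents — a perfect record.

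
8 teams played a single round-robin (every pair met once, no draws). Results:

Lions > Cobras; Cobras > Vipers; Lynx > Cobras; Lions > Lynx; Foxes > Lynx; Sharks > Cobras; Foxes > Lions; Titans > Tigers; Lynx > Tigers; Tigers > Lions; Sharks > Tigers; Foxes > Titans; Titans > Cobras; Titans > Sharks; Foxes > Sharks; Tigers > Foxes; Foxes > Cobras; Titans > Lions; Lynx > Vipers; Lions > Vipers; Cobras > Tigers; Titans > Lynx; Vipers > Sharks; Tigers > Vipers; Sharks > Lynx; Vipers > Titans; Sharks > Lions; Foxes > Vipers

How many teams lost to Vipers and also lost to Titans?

Vipers beat: Sharks, Titans.
Titans beat: Tigers, Lynx, Sharks, Cobras, Lions.
Both beat: Sharks — 1.

1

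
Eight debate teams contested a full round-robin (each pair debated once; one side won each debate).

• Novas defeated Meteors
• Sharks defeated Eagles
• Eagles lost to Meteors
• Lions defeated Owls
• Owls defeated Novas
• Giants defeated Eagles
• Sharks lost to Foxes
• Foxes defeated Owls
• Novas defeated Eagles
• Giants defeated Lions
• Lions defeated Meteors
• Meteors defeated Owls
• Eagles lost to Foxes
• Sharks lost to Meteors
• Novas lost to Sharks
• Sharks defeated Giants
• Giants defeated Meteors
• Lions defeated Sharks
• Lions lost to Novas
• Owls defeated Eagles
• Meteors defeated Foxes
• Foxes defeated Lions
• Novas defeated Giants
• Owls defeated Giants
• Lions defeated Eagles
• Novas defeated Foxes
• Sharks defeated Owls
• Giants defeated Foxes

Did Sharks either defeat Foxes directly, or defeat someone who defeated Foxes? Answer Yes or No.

Yes

Sharks did not beat Foxes directly.
Sharks beat Owls, Novas, Eagles, Giants. Of those, Novas beat Foxes.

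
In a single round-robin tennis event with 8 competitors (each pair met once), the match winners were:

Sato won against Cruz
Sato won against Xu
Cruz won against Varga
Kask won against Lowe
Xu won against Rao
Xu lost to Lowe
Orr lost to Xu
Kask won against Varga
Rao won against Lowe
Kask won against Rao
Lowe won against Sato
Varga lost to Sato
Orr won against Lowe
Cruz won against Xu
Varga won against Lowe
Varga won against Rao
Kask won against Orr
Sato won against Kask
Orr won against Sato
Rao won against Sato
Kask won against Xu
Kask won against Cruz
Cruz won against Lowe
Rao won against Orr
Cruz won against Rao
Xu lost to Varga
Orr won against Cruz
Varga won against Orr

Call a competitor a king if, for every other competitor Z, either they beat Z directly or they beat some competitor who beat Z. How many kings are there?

Xu cannot reach Varga, Kask in two steps.
Lowe reaches everyone (king).
Varga cannot reach Kask in two steps.
Rao reaches everyone (king).
Cruz cannot reach Kask in two steps.
Kask reaches everyone (king).
Sato reaches everyone (king).
Orr reaches everyone (king).
Kings: Lowe, Rao, Kask, Sato, Orr — 5.

5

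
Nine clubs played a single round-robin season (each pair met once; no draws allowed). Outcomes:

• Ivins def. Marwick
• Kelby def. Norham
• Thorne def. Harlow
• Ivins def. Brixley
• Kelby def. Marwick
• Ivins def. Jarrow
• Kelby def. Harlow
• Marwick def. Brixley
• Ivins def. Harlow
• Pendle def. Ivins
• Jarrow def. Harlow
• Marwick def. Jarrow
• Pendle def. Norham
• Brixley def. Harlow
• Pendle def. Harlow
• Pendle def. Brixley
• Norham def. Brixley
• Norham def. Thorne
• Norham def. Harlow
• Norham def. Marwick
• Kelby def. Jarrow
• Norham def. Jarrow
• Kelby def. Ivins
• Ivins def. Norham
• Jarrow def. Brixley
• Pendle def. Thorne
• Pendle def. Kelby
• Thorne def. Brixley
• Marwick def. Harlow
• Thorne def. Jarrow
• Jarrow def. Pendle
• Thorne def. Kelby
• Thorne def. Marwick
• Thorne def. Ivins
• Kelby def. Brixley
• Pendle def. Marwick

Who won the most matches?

Pendle

Win totals: Marwick 3, Kelby 6, Ivins 5, Jarrow 3, Norham 5, Pendle 7, Thorne 6, Brixley 1, Harlow 0.
Pendle leads with 7 wins (next highest: 6).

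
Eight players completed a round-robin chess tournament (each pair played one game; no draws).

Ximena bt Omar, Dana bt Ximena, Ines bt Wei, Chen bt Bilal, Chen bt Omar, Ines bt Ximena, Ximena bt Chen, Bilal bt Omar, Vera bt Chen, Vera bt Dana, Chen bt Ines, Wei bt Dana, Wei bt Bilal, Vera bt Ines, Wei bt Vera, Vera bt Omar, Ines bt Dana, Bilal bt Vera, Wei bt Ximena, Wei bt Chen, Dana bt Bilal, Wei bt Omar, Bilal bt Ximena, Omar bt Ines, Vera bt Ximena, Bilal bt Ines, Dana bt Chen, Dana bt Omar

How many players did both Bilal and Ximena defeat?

1

Bilal beat: Ximena, Vera, Omar, Ines.
Ximena beat: Chen, Omar.
Both beat: Omar — 1.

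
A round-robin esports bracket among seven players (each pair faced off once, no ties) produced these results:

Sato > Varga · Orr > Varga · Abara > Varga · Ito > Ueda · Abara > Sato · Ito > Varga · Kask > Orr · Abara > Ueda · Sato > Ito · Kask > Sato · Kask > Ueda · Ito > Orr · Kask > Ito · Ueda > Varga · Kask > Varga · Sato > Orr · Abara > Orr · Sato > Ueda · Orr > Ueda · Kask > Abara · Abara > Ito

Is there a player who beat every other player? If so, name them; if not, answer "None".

Kask

Kask has 6 wins out of 6 opponents — a perfect record.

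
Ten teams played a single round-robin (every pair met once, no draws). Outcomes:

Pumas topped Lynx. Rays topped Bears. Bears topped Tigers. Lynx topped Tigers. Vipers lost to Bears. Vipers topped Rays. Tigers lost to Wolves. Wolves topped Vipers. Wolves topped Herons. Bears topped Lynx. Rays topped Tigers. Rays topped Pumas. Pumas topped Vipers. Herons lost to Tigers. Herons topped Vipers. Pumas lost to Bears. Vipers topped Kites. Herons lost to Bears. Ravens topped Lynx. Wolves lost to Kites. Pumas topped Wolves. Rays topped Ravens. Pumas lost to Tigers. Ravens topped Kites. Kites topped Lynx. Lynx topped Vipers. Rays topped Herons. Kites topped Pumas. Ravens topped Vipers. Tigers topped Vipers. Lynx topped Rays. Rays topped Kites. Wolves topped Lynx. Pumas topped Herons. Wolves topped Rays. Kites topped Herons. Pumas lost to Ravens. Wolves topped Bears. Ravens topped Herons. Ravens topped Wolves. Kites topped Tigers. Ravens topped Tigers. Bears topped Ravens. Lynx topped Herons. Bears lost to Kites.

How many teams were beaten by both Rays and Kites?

4

Rays beat: Herons, Tigers, Kites, Ravens, Pumas, Bears.
Kites beat: Wolves, Herons, Tigers, Pumas, Lynx, Bears.
Both beat: Herons, Tigers, Pumas, Bears — 4.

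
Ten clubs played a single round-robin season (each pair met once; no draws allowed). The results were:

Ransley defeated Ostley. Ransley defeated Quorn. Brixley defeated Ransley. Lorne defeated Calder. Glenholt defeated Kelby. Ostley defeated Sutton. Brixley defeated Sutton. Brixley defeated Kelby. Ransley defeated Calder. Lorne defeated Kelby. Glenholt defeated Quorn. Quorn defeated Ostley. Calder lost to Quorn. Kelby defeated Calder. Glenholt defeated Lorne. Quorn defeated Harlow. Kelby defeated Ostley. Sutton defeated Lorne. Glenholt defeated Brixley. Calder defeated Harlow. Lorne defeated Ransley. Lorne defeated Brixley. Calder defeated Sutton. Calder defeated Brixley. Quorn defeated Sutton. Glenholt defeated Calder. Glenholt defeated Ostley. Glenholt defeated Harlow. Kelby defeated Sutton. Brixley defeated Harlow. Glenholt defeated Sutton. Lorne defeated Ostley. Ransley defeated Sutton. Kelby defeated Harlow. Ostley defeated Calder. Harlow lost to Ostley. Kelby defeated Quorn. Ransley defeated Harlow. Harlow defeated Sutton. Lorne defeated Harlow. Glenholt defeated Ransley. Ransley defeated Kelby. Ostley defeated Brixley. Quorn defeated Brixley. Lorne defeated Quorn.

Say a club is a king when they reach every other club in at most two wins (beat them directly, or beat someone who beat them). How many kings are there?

1

Kelby cannot reach Ransley, Glenholt in two steps.
Brixley cannot reach Glenholt in two steps.
Quorn cannot reach Glenholt in two steps.
Ransley cannot reach Glenholt in two steps.
Sutton cannot reach Glenholt in two steps.
Harlow cannot reach Kelby, Brixley, Quorn, Ransley, Calder, Ostley, Glenholt in two steps.
Calder cannot reach Quorn, Ostley, Glenholt in two steps.
Ostley cannot reach Quorn, Glenholt in two steps.
Lorne cannot reach Glenholt in two steps.
Glenholt reaches everyone (king).
Kings: Glenholt — 1.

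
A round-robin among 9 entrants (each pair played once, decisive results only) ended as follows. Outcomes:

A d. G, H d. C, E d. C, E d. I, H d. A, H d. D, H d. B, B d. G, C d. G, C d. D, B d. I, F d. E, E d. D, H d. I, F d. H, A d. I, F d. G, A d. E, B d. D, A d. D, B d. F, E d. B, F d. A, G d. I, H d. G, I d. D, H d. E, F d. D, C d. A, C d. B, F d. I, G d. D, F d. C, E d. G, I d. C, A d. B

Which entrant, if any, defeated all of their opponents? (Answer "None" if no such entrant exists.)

Highest win total is H with 7 (out of 8 possible).
H lost to F, so no entrant went undefeated.

None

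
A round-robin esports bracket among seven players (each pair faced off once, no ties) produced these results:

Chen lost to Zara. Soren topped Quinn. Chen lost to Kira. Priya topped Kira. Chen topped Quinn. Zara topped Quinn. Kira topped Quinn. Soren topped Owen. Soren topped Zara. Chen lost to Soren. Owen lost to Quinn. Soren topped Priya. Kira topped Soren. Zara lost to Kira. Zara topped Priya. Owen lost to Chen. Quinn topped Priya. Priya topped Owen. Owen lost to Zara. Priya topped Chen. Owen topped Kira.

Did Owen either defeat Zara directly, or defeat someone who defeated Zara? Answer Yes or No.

Owen did not beat Zara directly.
Owen beat Kira. Of those, Kira beat Zara.

Yes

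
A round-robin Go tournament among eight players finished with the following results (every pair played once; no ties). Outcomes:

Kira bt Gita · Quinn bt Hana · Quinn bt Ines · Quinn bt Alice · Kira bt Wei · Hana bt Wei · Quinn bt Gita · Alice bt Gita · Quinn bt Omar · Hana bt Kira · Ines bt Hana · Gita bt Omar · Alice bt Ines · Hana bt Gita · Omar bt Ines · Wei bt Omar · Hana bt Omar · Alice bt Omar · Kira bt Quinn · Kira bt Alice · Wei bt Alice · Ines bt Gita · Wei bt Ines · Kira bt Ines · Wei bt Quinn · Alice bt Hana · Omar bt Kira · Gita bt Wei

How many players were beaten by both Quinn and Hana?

Quinn beat: Ines, Hana, Omar, Gita, Alice.
Hana beat: Kira, Wei, Omar, Gita.
Both beat: Omar, Gita — 2.

2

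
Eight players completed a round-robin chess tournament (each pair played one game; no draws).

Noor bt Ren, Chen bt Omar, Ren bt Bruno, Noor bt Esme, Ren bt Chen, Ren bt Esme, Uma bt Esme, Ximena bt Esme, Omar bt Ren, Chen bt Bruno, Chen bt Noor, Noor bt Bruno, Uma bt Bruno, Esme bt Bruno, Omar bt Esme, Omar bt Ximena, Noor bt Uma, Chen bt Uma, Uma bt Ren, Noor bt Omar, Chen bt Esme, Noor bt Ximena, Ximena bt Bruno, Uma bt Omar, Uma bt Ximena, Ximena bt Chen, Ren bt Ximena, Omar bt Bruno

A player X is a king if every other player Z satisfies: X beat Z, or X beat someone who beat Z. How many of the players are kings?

3

Bruno cannot reach Ximena, Chen, Ren, Esme, Noor, Uma, Omar in two steps.
Ximena cannot reach Ren in two steps.
Chen reaches everyone (king).
Ren reaches everyone (king).
Esme cannot reach Ximena, Chen, Ren, Noor, Uma, Omar in two steps.
Noor reaches everyone (king).
Uma cannot reach Noor in two steps.
Omar cannot reach Noor, Uma in two steps.
Kings: Chen, Ren, Noor — 3.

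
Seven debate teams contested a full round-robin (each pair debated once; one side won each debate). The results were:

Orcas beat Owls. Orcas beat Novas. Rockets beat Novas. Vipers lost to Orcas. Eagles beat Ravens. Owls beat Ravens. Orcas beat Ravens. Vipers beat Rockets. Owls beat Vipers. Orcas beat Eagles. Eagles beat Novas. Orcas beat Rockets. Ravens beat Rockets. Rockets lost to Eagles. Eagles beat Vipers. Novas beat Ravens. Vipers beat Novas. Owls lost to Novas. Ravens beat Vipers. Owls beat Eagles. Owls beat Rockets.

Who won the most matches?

Orcas

Win totals: Vipers 2, Rockets 1, Eagles 4, Ravens 2, Owls 4, Novas 2, Orcas 6.
Orcas leads with 6 wins (next highest: 4).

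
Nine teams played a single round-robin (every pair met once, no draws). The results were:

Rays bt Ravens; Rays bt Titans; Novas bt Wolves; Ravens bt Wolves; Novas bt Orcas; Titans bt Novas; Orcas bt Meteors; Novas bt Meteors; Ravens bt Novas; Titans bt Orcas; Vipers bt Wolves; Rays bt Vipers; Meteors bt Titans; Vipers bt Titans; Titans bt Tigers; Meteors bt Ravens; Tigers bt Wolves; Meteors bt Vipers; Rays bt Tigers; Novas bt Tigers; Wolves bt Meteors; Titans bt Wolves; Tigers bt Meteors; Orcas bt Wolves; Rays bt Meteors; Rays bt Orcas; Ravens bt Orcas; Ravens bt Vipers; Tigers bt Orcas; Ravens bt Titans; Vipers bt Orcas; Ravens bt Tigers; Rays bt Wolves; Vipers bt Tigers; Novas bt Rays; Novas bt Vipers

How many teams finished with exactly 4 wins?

2

Win totals: Vipers 4, Novas 6, Tigers 3, Orcas 2, Rays 7, Titans 4, Wolves 1, Meteors 3, Ravens 6.
Exactly 4: Vipers, Titans — 2 teams.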